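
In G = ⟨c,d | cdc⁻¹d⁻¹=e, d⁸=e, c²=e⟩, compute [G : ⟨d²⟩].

First find ord(d²) by computing successive powers:
  (d²)¹ = d², (d²)² = d⁴, (d²)³ = d⁶, (d²)⁴ = e.
So |⟨d²⟩| = ord(d²) = 4. With |G| = 16, by Lagrange [G : ⟨d²⟩] = 16/4 = 4.

Answer: 4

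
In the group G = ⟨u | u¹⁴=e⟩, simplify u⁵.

Compute successive powers of u, reducing at each step:
  u²: u · u = u²
  u³: (u²) · u = u³
  u⁴: (u³) · u = u⁴
  u⁵: (u⁴) · u = u⁵

Answer: u⁵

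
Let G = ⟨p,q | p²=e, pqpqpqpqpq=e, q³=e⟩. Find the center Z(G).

An element z ∈ Z(G) iff z commutes with every generator.
For example e is central: e·p = p = p·e; e·q = q = q·e.
Whereas p ∉ Z(G) since p·q = pq ≠ qp = q·p.
Checking each of the 60 elements this way gives Z(G) = {e}, of order 1.

Answer: {e}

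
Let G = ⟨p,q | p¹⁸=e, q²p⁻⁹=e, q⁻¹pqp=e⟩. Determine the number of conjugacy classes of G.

The conjugacy classes (representative and size) are:
  [e] (size 1), [p¹⁷] (size 2), [p¹⁶] (size 2), [p³] (size 2), [p¹⁴] (size 2), [p¹³] (size 2), [p¹²] (size 2), [p¹¹] (size 2), [p¹⁰] (size 2), [p⁹] (size 1), [p⁸q] (size 9), [pq] (size 9).
Class equation: 1 + 2 + 2 + 2 + 2 + 2 + 2 + 2 + 2 + 1 + 9 + 9 = 36 = |G|. So G has 12 conjugacy classes.

Answer: 12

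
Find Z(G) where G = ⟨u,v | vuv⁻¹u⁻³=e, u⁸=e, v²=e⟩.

An element z ∈ Z(G) iff z commutes with every generator.
For example u⁴ is central: (u⁴)·u = u⁵ = u·(u⁴); (u⁴)·v = u⁴v = v·(u⁴).
Whereas u ∉ Z(G) since u·v = uv ≠ u³v = v·u.
Checking each of the 16 elements this way gives Z(G) = {e, u⁴}, of order 2.

Answer: {e, u⁴}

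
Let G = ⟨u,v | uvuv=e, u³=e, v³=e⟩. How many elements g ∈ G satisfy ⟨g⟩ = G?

⟨g⟩ = G would require ord(g) = |G| = 12, but the maximum element order in G is 3 < 12. So G is not cyclic and no single element generates it: the count is 0.

Answer: 0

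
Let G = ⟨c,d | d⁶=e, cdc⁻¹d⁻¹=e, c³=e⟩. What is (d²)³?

Compute successive powers of (d²), reducing at each step:
  (d²)²: (d²) · d² = d⁴
  (d²)³: (d⁴) · d² = e

Answer: e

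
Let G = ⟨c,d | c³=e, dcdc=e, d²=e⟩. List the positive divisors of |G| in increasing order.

|G| = 6 = 2 · 3. By Lagrange's theorem the order of any subgroup divides 6; the divisors of 6 are 1, 2, 3, 6.

Answer: 1, 2, 3, 6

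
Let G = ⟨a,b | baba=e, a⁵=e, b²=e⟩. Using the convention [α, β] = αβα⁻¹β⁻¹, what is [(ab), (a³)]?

[(ab), (a³)] = (ab)·(a³)·(ab)⁻¹·(a³)⁻¹.
  (ab) · (a³) = a³b
  (a³b) · (ab) = a²
  (a²) · (a²) = a⁴

Answer: a⁴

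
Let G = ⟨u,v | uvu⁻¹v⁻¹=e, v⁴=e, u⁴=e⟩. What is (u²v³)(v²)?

Compute (u²v³) · (v²) by multiplying left to right and reducing via the relations at each step:
  (u²v³) · v² = u²v

Answer: u²v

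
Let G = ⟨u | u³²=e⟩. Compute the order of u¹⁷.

Compute successive powers until reaching e:
  (u¹⁷)¹ = u¹⁷, (u¹⁷)² = u², (u¹⁷)³ = u¹⁹, (u¹⁷)⁴ = u⁴, (u¹⁷)⁵ = u²¹, (u¹⁷)⁶ = u⁶, (u¹⁷)⁷ = u²³, (u¹⁷)⁸ = u⁸, (u¹⁷)⁹ = u²⁵, (u¹⁷)¹⁰ = u¹⁰, (u¹⁷)¹¹ = u²⁷, (u¹⁷)¹² = u¹², (u¹⁷)¹³ = u²⁹, (u¹⁷)¹⁴ = u¹⁴, (u¹⁷)¹⁵ = u³¹, (u¹⁷)¹⁶ = u¹⁶, (u¹⁷)¹⁷ = u, (u¹⁷)¹⁸ = u¹⁸, (u¹⁷)¹⁹ = u³, (u¹⁷)²⁰ = u²⁰, (u¹⁷)²¹ = u⁵, (u¹⁷)²² = u²², (u¹⁷)²³ = u⁷, (u¹⁷)²⁴ = u²⁴, (u¹⁷)²⁵ = u⁹, (u¹⁷)²⁶ = u²⁶, (u¹⁷)²⁷ = u¹¹, (u¹⁷)²⁸ = u²⁸, (u¹⁷)²⁹ = u¹³, (u¹⁷)³⁰ = u³⁰, (u¹⁷)³¹ = u¹⁵, (u¹⁷)³² = e.
The smallest positive k with (u¹⁷)ᵏ = e is 32.

Answer: 32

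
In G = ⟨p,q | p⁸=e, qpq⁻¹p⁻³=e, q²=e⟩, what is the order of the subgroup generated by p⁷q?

|⟨p⁷q⟩| equals the order of p⁷q. Compute successive powers until reaching e:
  (p⁷q)¹ = p⁷q, (p⁷q)² = p⁴, (p⁷q)³ = p³q, (p⁷q)⁴ = e.
The smallest positive k with (p⁷q)ᵏ = e is 4, so |⟨p⁷q⟩| = 4.

Answer: 4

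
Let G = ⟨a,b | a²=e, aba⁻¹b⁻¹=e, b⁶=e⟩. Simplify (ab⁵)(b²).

Compute (ab⁵) · (b²) by multiplying left to right and reducing via the relations at each step:
  (ab⁵) · b² = ab

Answer: ab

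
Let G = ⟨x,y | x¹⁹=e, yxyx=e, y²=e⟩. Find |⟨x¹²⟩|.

|⟨x¹²⟩| equals the order of x¹². Compute successive powers until reaching e:
  (x¹²)¹ = x¹², (x¹²)² = x⁵, (x¹²)³ = x¹⁷, (x¹²)⁴ = x¹⁰, (x¹²)⁵ = x³, (x¹²)⁶ = x¹⁵, (x¹²)⁷ = x⁸, (x¹²)⁸ = x, (x¹²)⁹ = x¹³, (x¹²)¹⁰ = x⁶, (x¹²)¹¹ = x¹⁸, (x¹²)¹² = x¹¹, (x¹²)¹³ = x⁴, (x¹²)¹⁴ = x¹⁶, (x¹²)¹⁵ = x⁹, (x¹²)¹⁶ = x², (x¹²)¹⁷ = x¹⁴, (x¹²)¹⁸ = x⁷, (x¹²)¹⁹ = e.
The smallest positive k with (x¹²)ᵏ = e is 19, so |⟨x¹²⟩| = 19.

Answer: 19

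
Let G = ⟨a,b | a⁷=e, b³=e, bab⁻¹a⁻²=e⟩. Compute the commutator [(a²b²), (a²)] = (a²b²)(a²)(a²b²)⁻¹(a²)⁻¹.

[(a²b²), (a²)] = (a²b²)·(a²)·(a²b²)⁻¹·(a²)⁻¹.
  (a²b²) · (a²) = a³b²
  (a³b²) · (a³b) = a
  a · (a⁵) = a⁶

Answer: a⁶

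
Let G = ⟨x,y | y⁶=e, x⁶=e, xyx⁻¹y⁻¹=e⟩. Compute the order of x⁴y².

Compute successive powers until reaching e:
  (x⁴y²)¹ = x⁴y², (x⁴y²)² = x²y⁴, (x⁴y²)³ = e.
The smallest positive k with (x⁴y²)ᵏ = e is 3.

Answer: 3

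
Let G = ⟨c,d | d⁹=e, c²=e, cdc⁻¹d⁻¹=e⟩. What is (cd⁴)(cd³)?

Compute (cd⁴) · (cd³) by multiplying left to right and reducing via the relations at each step:
  (cd⁴) · c = d⁴
  (d⁴) · d³ = d⁷

Answer: d⁷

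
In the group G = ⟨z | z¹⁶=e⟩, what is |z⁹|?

Compute successive powers until reaching e:
  (z⁹)¹ = z⁹, (z⁹)² = z², (z⁹)³ = z¹¹, (z⁹)⁴ = z⁴, (z⁹)⁵ = z¹³, (z⁹)⁶ = z⁶, (z⁹)⁷ = z¹⁵, (z⁹)⁸ = z⁸, (z⁹)⁹ = z, (z⁹)¹⁰ = z¹⁰, (z⁹)¹¹ = z³, (z⁹)¹² = z¹², (z⁹)¹³ = z⁵, (z⁹)¹⁴ = z¹⁴, (z⁹)¹⁵ = z⁷, (z⁹)¹⁶ = e.
The smallest positive k with (z⁹)ᵏ = e is 16.

Answer: 16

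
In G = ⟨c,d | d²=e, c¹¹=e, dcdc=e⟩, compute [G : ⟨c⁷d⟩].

First find ord(c⁷d) by computing successive powers:
  (c⁷d)¹ = c⁷d, (c⁷d)² = e.
So |⟨c⁷d⟩| = ord(c⁷d) = 2. With |G| = 22, by Lagrange [G : ⟨c⁷d⟩] = 22/2 = 11.

Answer: 11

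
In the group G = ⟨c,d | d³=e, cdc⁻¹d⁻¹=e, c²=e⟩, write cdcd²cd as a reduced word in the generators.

Multiply left to right, reducing at each step:
  c · d = cd
  (cd) · c = d
  d · d² = e
  e · c = c
  c · d = cd

Answer: cd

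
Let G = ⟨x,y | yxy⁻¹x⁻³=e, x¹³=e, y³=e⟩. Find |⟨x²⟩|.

|⟨x²⟩| equals the order of x². Compute successive powers until reaching e:
  (x²)¹ = x², (x²)² = x⁴, (x²)³ = x⁶, (x²)⁴ = x⁸, (x²)⁵ = x¹⁰, (x²)⁶ = x¹², (x²)⁷ = x, (x²)⁸ = x³, (x²)⁹ = x⁵, (x²)¹⁰ = x⁷, (x²)¹¹ = x⁹, (x²)¹² = x¹¹, (x²)¹³ = e.
The smallest positive k with (x²)ᵏ = e is 13, so |⟨x²⟩| = 13.

Answer: 13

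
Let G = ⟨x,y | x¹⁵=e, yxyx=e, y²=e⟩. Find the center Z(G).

An element z ∈ Z(G) iff z commutes with every generator.
For example e is central: e·x = x = x·e; e·y = y = y·e.
Whereas x ∉ Z(G) since x·y = xy ≠ x¹⁴y = y·x.
Checking each of the 30 elements this way gives Z(G) = {e}, of order 1.

Answer: {e}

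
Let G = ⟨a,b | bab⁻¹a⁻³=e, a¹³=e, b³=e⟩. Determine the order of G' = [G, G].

G' = [G, G] is generated by all commutators. The generator-pair commutators are: [a, b] = a¹¹.
The subgroup they normally generate is {e, a, a², a³, a⁴, a⁵, a⁶, a⁷, a⁸, a⁹, a¹⁰, a¹¹, a¹²}, of order 13.
Check: |G/G'| = 39/13 = 3 is the order of the abelianisation.

Answer: 13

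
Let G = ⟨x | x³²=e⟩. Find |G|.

G is generated by a single element, so G is cyclic. The relator gives x³² = e and no smaller power is forced to be e, so the 32 powers {e, x, x², x³, x⁴, x⁵, x⁶, x⁷, x⁸, x⁹, x²², x²³, x²¹, x²⁰, x²⁴, x²⁵, x²⁶, x²⁷, x²⁸, x²⁹, x³¹, x³⁰, x¹², x¹³, x¹¹, x¹⁰, x¹⁴, x¹⁵, x¹⁶, x¹⁷, x¹⁸, x¹⁹} are distinct. Hence |G| = 32.

Answer: 32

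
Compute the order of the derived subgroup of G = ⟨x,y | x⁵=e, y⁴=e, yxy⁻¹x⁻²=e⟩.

G' = [G, G] is generated by all commutators. The generator-pair commutators are: [x, y] = x⁴.
The subgroup they normally generate is {e, x, x², x³, x⁴}, of order 5.
Check: |G/G'| = 20/5 = 4 is the order of the abelianisation.

Answer: 5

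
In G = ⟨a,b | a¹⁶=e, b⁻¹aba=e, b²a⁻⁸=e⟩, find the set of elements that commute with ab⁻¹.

⟨ab⁻¹⟩ ⊆ C_G(ab⁻¹) since powers of ab⁻¹ commute with ab⁻¹; so |C_G(ab⁻¹)| ≥ |⟨ab⁻¹⟩| = 4.
By orbit–stabilizer, |C_G(ab⁻¹)| = |G| / |conj. class of ab⁻¹| = 32 / 8 = 4.
The 4 elements commuting with ab⁻¹ are {e, a⁸, ab, ab⁻¹}.

Answer: {e, a⁸, ab, ab⁻¹}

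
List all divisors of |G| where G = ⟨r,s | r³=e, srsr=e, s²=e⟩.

|G| = 6 = 2 · 3. By Lagrange's theorem the order of any subgroup divides 6; the divisors of 6 are 1, 2, 3, 6.

Answer: 1, 2, 3, 6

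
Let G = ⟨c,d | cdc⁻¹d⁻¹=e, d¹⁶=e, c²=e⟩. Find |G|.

Enumerate words in the generators, reducing via the relations: the distinct elements are
  {c, d, e, cd, d², d³, d⁴, d⁵, d⁶, d⁷, d⁸, d⁹, cd², cd³, cd⁴, cd⁵, cd⁶, cd⁷, cd⁸, cd⁹, d¹², d¹³, d¹¹, d¹⁰, d¹⁴, d¹⁵, cd¹², cd¹³, cd¹¹, cd¹⁰, cd¹⁴, cd¹⁵}.
No further products give new elements, so |G| = 32.

Answer: 32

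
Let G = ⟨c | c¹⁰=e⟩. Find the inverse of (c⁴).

The order of (c⁴) is 5 (smallest k with (c⁴)ᵏ = e), so (c⁴)⁻¹ = (c⁴)⁴ = c⁶.
Check: (c⁴) · (c⁶) → (c⁴) · c⁶ = e, giving e as required.

Answer: c⁶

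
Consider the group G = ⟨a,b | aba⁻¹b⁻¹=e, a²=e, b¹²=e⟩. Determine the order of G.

Enumerate words in the generators, reducing via the relations: the distinct elements are
  {a, b, e, ab, b², b³, b⁴, b⁵, b⁶, b⁷, b⁸, b⁹, ab², ab³, ab⁴, ab⁵, ab⁶, ab⁷, ab⁸, ab⁹, b¹¹, b¹⁰, ab¹¹, ab¹⁰}.
No further products give new elements, so |G| = 24.

Answer: 24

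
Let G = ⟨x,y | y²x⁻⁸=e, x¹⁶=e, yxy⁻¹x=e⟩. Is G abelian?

x·y = xy but y·x = x⁷y⁻¹, so x·y ≠ y·x and G is not abelian.

Answer: No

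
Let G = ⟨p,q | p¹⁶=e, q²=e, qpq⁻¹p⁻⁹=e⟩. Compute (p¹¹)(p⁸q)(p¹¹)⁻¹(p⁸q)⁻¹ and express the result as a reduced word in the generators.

[(p¹¹), (p⁸q)] = (p¹¹)·(p⁸q)·(p¹¹)⁻¹·(p⁸q)⁻¹.
  (p¹¹) · (p⁸q) = p³q
  (p³q) · (p⁵) = q
  q · (p⁸q) = p⁸

Answer: p⁸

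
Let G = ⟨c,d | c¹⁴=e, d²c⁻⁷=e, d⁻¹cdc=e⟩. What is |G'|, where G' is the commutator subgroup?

G' = [G, G] is generated by all commutators. The generator-pair commutators are: [c, d] = c².
The subgroup they normally generate is {e, c², c⁴, c⁶, c⁸, c¹⁰, c¹²}, of order 7.
Check: |G/G'| = 28/7 = 4 is the order of the abelianisation.

Answer: 7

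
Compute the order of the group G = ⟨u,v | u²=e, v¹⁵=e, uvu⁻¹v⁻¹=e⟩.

Enumerate words in the generators, reducing via the relations: the distinct elements are
  {e, u, v, uv, v², v³, v⁴, v⁵, v⁶, v⁷, v⁸, v⁹, uv², uv³, uv⁴, uv⁵, uv⁶, uv⁷, uv⁸, uv⁹, v¹², v¹³, v¹¹, v¹⁰, v¹⁴, uv¹², uv¹³, uv¹¹, uv¹⁰, uv¹⁴}.
No further products give new elements, so |G| = 30.

Answer: 30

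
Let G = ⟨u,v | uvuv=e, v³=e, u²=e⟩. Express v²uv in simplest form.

Multiply left to right, reducing at each step:
  (v²) · u = uv
  (uv) · v = uv²

Answer: uv²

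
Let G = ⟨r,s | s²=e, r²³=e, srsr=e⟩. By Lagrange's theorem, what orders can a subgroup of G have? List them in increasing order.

|G| = 46 = 2 · 23. By Lagrange's theorem the order of any subgroup divides 46; the divisors of 46 are 1, 2, 23, 46.

Answer: 1, 2, 23, 46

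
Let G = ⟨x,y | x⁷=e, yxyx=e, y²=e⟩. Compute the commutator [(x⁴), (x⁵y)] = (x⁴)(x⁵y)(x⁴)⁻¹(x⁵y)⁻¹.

[(x⁴), (x⁵y)] = (x⁴)·(x⁵y)·(x⁴)⁻¹·(x⁵y)⁻¹.
  (x⁴) · (x⁵y) = x²y
  (x²y) · (x³) = x⁶y
  (x⁶y) · (x⁵y) = x

Answer: x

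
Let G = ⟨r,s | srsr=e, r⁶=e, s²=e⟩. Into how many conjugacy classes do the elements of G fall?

The conjugacy classes (representative and size) are:
  [e] (size 1), [r⁵] (size 2), [r⁴] (size 2), [r³] (size 1), [s] (size 3), [r³s] (size 3).
Class equation: 1 + 2 + 2 + 1 + 3 + 3 = 12 = |G|. So G has 6 conjugacy classes.

Answer: 6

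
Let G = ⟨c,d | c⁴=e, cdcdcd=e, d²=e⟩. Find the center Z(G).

An element z ∈ Z(G) iff z commutes with every generator.
For example e is central: e·c = c = c·e; e·d = d = d·e.
Whereas c ∉ Z(G) since c·d = cd ≠ dc = d·c.
Checking each of the 24 elements this way gives Z(G) = {e}, of order 1.

Answer: {e}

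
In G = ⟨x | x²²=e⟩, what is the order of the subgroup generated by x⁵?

|⟨x⁵⟩| equals the order of x⁵. Compute successive powers until reaching e:
  (x⁵)¹ = x⁵, (x⁵)² = x¹⁰, (x⁵)³ = x¹⁵, (x⁵)⁴ = x²⁰, (x⁵)⁵ = x³, (x⁵)⁶ = x⁸, (x⁵)⁷ = x¹³, (x⁵)⁸ = x¹⁸, (x⁵)⁹ = x, (x⁵)¹⁰ = x⁶, (x⁵)¹¹ = x¹¹, (x⁵)¹² = x¹⁶, (x⁵)¹³ = x²¹, (x⁵)¹⁴ = x⁴, (x⁵)¹⁵ = x⁹, (x⁵)¹⁶ = x¹⁴, (x⁵)¹⁷ = x¹⁹, (x⁵)¹⁸ = x², (x⁵)¹⁹ = x⁷, (x⁵)²⁰ = x¹², (x⁵)²¹ = x¹⁷, (x⁵)²² = e.
The smallest positive k with (x⁵)ᵏ = e is 22, so |⟨x⁵⟩| = 22.

Answer: 22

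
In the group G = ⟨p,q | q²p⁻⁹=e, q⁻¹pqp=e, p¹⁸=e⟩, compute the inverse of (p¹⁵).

The order of (p¹⁵) is 6 (smallest k with (p¹⁵)ᵏ = e), so (p¹⁵)⁻¹ = (p¹⁵)⁵ = p³.
Check: (p¹⁵) · (p³) → (p¹⁵) · p³ = e, giving e as required.

Answer: p³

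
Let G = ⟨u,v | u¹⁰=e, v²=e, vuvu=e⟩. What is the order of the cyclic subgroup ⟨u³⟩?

|⟨u³⟩| equals the order of u³. Compute successive powers until reaching e:
  (u³)¹ = u³, (u³)² = u⁶, (u³)³ = u⁹, (u³)⁴ = u², (u³)⁵ = u⁵, (u³)⁶ = u⁸, (u³)⁷ = u, (u³)⁸ = u⁴, (u³)⁹ = u⁷, (u³)¹⁰ = e.
The smallest positive k with (u³)ᵏ = e is 10, so |⟨u³⟩| = 10.

Answer: 10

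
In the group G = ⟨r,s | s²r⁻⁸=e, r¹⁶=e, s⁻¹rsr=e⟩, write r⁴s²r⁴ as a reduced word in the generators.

Multiply left to right, reducing at each step:
  (r⁴) · s² = r¹²
  (r¹²) · r⁴ = e

Answer: e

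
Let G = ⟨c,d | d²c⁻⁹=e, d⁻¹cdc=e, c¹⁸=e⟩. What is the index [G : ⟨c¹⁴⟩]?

First find ord(c¹⁴) by computing successive powers:
  (c¹⁴)¹ = c¹⁴, (c¹⁴)² = c¹⁰, (c¹⁴)³ = c⁶, (c¹⁴)⁴ = c², (c¹⁴)⁵ = c¹⁶, (c¹⁴)⁶ = c¹², (c¹⁴)⁷ = c⁸, (c¹⁴)⁸ = c⁴, (c¹⁴)⁹ = e.
So |⟨c¹⁴⟩| = ord(c¹⁴) = 9. With |G| = 36, by Lagrange [G : ⟨c¹⁴⟩] = 36/9 = 4.

Answer: 4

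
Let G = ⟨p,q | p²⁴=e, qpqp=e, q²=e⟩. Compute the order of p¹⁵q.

Compute successive powers until reaching e:
  (p¹⁵q)¹ = p¹⁵q, (p¹⁵q)² = e.
The smallest positive k with (p¹⁵q)ᵏ = e is 2.

Answer: 2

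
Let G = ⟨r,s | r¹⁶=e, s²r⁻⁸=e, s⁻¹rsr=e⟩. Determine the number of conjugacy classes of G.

The conjugacy classes (representative and size) are:
  [e] (size 1), [r] (size 2), [r¹⁴] (size 2), [r³] (size 2), [r¹²] (size 2), [r⁵] (size 2), [r¹⁰] (size 2), [r⁷] (size 2), [r⁸] (size 1), [r⁶s] (size 8), [r³s⁻¹] (size 8).
Class equation: 1 + 2 + 2 + 2 + 2 + 2 + 2 + 2 + 1 + 8 + 8 = 32 = |G|. So G has 11 conjugacy classes.

Answer: 11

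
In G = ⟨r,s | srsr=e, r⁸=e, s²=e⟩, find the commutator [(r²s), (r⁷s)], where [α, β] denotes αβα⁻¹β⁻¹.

[(r²s), (r⁷s)] = (r²s)·(r⁷s)·(r²s)⁻¹·(r⁷s)⁻¹.
  (r²s) · (r⁷s) = r³
  (r³) · (r²s) = r⁵s
  (r⁵s) · (r⁷s) = r⁶

Answer: r⁶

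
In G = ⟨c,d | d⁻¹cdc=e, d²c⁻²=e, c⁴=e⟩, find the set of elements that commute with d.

⟨d⟩ ⊆ C_G(d) since powers of d commute with d; so |C_G(d)| ≥ |⟨d⟩| = 4.
By orbit–stabilizer, |C_G(d)| = |G| / |conj. class of d| = 8 / 2 = 4.
The 4 elements commuting with d are {e, c², d, d⁻¹}.

Answer: {e, c², d, d⁻¹}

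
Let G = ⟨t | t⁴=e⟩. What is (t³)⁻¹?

The order of (t³) is 4 (smallest k with (t³)ᵏ = e), so (t³)⁻¹ = (t³)³ = t.
Check: (t³) · t → (t³) · t = e, giving e as required.

Answer: t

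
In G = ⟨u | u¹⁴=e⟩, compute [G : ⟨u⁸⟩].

First find ord(u⁸) by computing successive powers:
  (u⁸)¹ = u⁸, (u⁸)² = u², (u⁸)³ = u¹⁰, (u⁸)⁴ = u⁴, (u⁸)⁵ = u¹², (u⁸)⁶ = u⁶, (u⁸)⁷ = e.
So |⟨u⁸⟩| = ord(u⁸) = 7. With |G| = 14, by Lagrange [G : ⟨u⁸⟩] = 14/7 = 2.

Answer: 2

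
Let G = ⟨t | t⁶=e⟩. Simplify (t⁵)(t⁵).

Compute (t⁵) · (t⁵) by multiplying left to right and reducing via the relations at each step:
  (t⁵) · t⁵ = t⁴

Answer: t⁴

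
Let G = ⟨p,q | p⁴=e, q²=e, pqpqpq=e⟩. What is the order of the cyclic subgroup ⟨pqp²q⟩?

|⟨pqp²q⟩| equals the order of pqp²q. Compute successive powers until reaching e:
  (pqp²q)¹ = pqp²q, (pqp²q)² = e.
The smallest positive k with (pqp²q)ᵏ = e is 2, so |⟨pqp²q⟩| = 2.

Answer: 2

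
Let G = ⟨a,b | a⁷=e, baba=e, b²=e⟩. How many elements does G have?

Enumerate words in the generators, reducing via the relations: the distinct elements are
  {a, b, e, ab, a², a³, a⁴, a⁵, a⁶, a²b, a³b, a⁴b, a⁵b, a⁶b}.
No further products give new elements, so |G| = 14.

Answer: 14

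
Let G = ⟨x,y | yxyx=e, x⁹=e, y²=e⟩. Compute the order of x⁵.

Compute successive powers until reaching e:
  (x⁵)¹ = x⁵, (x⁵)² = x, (x⁵)³ = x⁶, (x⁵)⁴ = x², (x⁵)⁵ = x⁷, (x⁵)⁶ = x³, (x⁵)⁷ = x⁸, (x⁵)⁸ = x⁴, (x⁵)⁹ = e.
The smallest positive k with (x⁵)ᵏ = e is 9.

Answer: 9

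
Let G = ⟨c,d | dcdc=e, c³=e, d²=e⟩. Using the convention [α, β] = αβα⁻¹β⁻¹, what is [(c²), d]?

[(c²), d] = (c²)·d·(c²)⁻¹·d⁻¹.
  (c²) · d = c²d
  (c²d) · c = cd
  (cd) · d = c

Answer: c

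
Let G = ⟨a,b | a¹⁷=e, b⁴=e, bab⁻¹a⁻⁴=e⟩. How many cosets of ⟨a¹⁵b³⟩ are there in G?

First find ord(a¹⁵b³) by computing successive powers:
  (a¹⁵b³)¹ = a¹⁵b³, (a¹⁵b³)² = a⁶b², (a¹⁵b³)³ = a⁸b, (a¹⁵b³)⁴ = e.
So |⟨a¹⁵b³⟩| = ord(a¹⁵b³) = 4. With |G| = 68, by Lagrange [G : ⟨a¹⁵b³⟩] = 68/4 = 17.

Answer: 17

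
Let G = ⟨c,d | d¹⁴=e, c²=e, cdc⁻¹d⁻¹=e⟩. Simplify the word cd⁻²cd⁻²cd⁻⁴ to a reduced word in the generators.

Multiply left to right, reducing at each step:
  c · d⁻² = cd¹²
  (cd¹²) · c = d¹²
  (d¹²) · d⁻² = d¹⁰
  (d¹⁰) · c = cd¹⁰
  (cd¹⁰) · d⁻⁴ = cd⁶

Answer: cd⁶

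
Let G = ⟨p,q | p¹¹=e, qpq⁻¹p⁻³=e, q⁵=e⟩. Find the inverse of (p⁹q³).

The order of (p⁹q³) is 5 (smallest k with (p⁹q³)ᵏ = e), so (p⁹q³)⁻¹ = (p⁹q³)⁴ = p⁷q².
Check: (p⁹q³) · (p⁷q²) → (p⁹q³) · p⁷ = q³;   (q³) · q² = e, giving e as required.

Answer: p⁷q²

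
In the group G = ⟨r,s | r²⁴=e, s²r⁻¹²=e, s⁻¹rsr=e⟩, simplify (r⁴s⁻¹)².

Compute successive powers of (r⁴s⁻¹), reducing at each step:
  (r⁴s⁻¹)²: (r⁴s⁻¹) · r⁴ = s⁻¹;   (s⁻¹) · s⁻¹ = r¹²

Answer: r¹²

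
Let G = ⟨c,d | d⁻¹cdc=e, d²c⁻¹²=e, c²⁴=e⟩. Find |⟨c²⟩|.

|⟨c²⟩| equals the order of c². Compute successive powers until reaching e:
  (c²)¹ = c², (c²)² = c⁴, (c²)³ = c⁶, (c²)⁴ = c⁸, (c²)⁵ = c¹⁰, (c²)⁶ = c¹², (c²)⁷ = c¹⁴, (c²)⁸ = c¹⁶, (c²)⁹ = c¹⁸, (c²)¹⁰ = c²⁰, (c²)¹¹ = c²², (c²)¹² = e.
The smallest positive k with (c²)ᵏ = e is 12, so |⟨c²⟩| = 12.

Answer: 12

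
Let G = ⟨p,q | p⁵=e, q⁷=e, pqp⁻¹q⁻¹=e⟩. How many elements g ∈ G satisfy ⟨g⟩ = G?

G is cyclic of order 35. An element generates G iff its order is 35, and a cyclic group of order 35 has exactly φ(35) = 24 such elements.

Answer: 24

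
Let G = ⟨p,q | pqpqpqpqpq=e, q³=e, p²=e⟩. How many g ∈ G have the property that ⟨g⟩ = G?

⟨g⟩ = G would require ord(g) = |G| = 60, but the maximum element order in G is 5 < 60. So G is not cyclic and no single element generates it: the count is 0.

Answer: 0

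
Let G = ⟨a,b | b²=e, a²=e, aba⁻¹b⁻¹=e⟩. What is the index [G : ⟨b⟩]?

First find ord(b) by computing successive powers:
  b¹ = b, b² = e.
So |⟨b⟩| = ord(b) = 2. With |G| = 4, by Lagrange [G : ⟨b⟩] = 4/2 = 2.

Answer: 2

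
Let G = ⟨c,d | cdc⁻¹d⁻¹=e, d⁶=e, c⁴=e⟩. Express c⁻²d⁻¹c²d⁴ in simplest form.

Multiply left to right, reducing at each step:
  (c²) · d⁻¹ = c²d⁵
  (c²d⁵) · c² = d⁵
  (d⁵) · d⁴ = d³

Answer: d³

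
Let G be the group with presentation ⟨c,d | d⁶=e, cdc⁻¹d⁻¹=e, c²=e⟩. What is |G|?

Enumerate words in the generators, reducing via the relations: the distinct elements are
  {c, d, e, cd, d², d³, d⁴, d⁵, cd², cd³, cd⁴, cd⁵}.
No further products give new elements, so |G| = 12.

Answer: 12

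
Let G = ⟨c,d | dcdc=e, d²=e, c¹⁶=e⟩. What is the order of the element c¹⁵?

Compute successive powers until reaching e:
  (c¹⁵)¹ = c¹⁵, (c¹⁵)² = c¹⁴, (c¹⁵)³ = c¹³, (c¹⁵)⁴ = c¹², (c¹⁵)⁵ = c¹¹, (c¹⁵)⁶ = c¹⁰, (c¹⁵)⁷ = c⁹, (c¹⁵)⁸ = c⁸, (c¹⁵)⁹ = c⁷, (c¹⁵)¹⁰ = c⁶, (c¹⁵)¹¹ = c⁵, (c¹⁵)¹² = c⁴, (c¹⁵)¹³ = c³, (c¹⁵)¹⁴ = c², (c¹⁵)¹⁵ = c, (c¹⁵)¹⁶ = e.
The smallest positive k with (c¹⁵)ᵏ = e is 16.

Answer: 16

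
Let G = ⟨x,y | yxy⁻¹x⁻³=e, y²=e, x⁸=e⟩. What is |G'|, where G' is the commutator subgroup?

G' = [G, G] is generated by all commutators. The generator-pair commutators are: [x, y] = x⁶.
The subgroup they normally generate is {e, x², x⁴, x⁶}, of order 4.
Check: |G/G'| = 16/4 = 4 is the order of the abelianisation.

Answer: 4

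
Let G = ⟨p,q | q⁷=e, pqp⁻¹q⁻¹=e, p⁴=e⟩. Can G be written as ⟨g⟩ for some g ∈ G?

|G| = 28. The element pq has order 28 (its powers give 28 distinct elements), so ⟨pq⟩ = G and G is cyclic.

Answer: Yes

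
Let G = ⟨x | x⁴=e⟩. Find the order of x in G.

Compute successive powers until reaching e:
  x¹ = x, x² = x², x³ = x³, x⁴ = e.
The smallest positive k with xᵏ = e is 4.

Answer: 4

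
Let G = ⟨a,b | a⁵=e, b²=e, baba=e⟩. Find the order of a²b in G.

Compute successive powers until reaching e:
  (a²b)¹ = a²b, (a²b)² = e.
The smallest positive k with (a²b)ᵏ = e is 2.

Answer: 2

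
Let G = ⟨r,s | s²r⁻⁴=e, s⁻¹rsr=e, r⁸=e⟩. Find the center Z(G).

An element z ∈ Z(G) iff z commutes with every generator.
For example r⁴ is central: (r⁴)·r = r⁵ = r·(r⁴); (r⁴)·s = s⁻¹ = s·(r⁴).
Whereas r ∉ Z(G) since r·s = rs ≠ r³s⁻¹ = s·r.
Checking each of the 16 elements this way gives Z(G) = {e, r⁴}, of order 2.

Answer: {e, r⁴}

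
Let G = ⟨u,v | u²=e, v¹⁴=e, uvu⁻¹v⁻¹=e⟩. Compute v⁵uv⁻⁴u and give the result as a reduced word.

Multiply left to right, reducing at each step:
  (v⁵) · u = uv⁵
  (uv⁵) · v⁻⁴ = uv
  (uv) · u = v

Answer: v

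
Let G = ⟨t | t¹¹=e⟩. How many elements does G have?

G is generated by a single element, so G is cyclic. The relator gives t¹¹ = e and no smaller power is forced to be e, so the 11 powers {e, t, t², t³, t⁴, t⁵, t⁶, t⁷, t⁸, t⁹, t¹⁰} are distinct. Hence |G| = 11.

Answer: 11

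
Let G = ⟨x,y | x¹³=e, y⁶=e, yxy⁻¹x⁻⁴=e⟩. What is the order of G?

Enumerate words in the generators, reducing via the relations: the distinct elements are
  {e, x, y, xy, x², x³, x⁴, x⁵, x⁶, x⁷, x⁸, x⁹, y², y³, y⁴, y⁵, xy², xy³, xy⁴, xy⁵, x²y, x³y, x¹², x¹¹, x¹⁰, x⁴y, x⁵y, x⁶y, x⁷y, x⁸y, x⁹y, x²y², x²y³, x²y⁴, x²y⁵, x³y², x³y³, x³y⁴, x³y⁵, x¹²y, x¹¹y, x¹⁰y, x⁴y², x⁴y³, x⁴y⁴, x⁴y⁵, x⁵y², x⁵y³, x⁵y⁴, x⁵y⁵, x⁶y², x⁶y³, x⁶y⁴, x⁶y⁵, x⁷y², x⁷y³, x⁷y⁴, x⁷y⁵, x⁸y², x⁸y³, x⁸y⁴, x⁸y⁵, x⁹y², x⁹y³, x⁹y⁴, x⁹y⁵, x¹²y², x¹²y³, x¹²y⁴, x¹²y⁵, x¹¹y², x¹¹y³, x¹¹y⁴, x¹¹y⁵, x¹⁰y², x¹⁰y³, x¹⁰y⁴, x¹⁰y⁵}.
No further products give new elements, so |G| = 78.

Answer: 78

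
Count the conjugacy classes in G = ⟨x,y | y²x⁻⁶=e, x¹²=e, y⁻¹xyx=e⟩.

The conjugacy classes (representative and size) are:
  [e] (size 1), [x¹¹] (size 2), [x²] (size 2), [x⁹] (size 2), [x⁴] (size 2), [x⁵] (size 2), [x⁶] (size 1), [x²y] (size 6), [xy] (size 6).
Class equation: 1 + 2 + 2 + 2 + 2 + 2 + 1 + 6 + 6 = 24 = |G|. So G has 9 conjugacy classes.

Answer: 9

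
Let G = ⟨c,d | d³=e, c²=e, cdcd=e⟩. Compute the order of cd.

Compute successive powers until reaching e:
  (cd)¹ = cd, (cd)² = e.
The smallest positive k with (cd)ᵏ = e is 2.

Answer: 2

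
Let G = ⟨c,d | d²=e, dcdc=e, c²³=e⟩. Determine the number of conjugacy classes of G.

The conjugacy classes (representative and size) are:
  [e] (size 1), [c] (size 2), [c²¹] (size 2), [c²⁰] (size 2), [c⁴] (size 2), [c¹⁸] (size 2), [c⁶] (size 2), [c¹⁶] (size 2), [c⁸] (size 2), [c⁹] (size 2), [c¹⁰] (size 2), [c¹²] (size 2), [c¹⁸d] (size 23).
Class equation: 1 + 2 + 2 + 2 + 2 + 2 + 2 + 2 + 2 + 2 + 2 + 2 + 23 = 46 = |G|. So G has 13 conjugacy classes.

Answer: 13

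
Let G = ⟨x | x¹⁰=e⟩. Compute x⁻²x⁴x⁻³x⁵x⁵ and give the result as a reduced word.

Multiply left to right, reducing at each step:
  (x⁸) · x⁴ = x²
  (x²) · x⁻³ = x⁹
  (x⁹) · x⁵ = x⁴
  (x⁴) · x⁵ = x⁹

Answer: x⁹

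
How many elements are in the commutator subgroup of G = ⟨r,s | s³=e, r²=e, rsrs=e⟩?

G' = [G, G] is generated by all commutators. The generator-pair commutators are: [r, s] = s.
The subgroup they normally generate is {e, s, s²}, of order 3.
Check: |G/G'| = 6/3 = 2 is the order of the abelianisation.

Answer: 3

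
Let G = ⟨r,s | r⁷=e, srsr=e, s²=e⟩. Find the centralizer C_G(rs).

⟨rs⟩ ⊆ C_G(rs) since powers of rs commute with rs; so |C_G(rs)| ≥ |⟨rs⟩| = 2.
By orbit–stabilizer, |C_G(rs)| = |G| / |conj. class of rs| = 14 / 7 = 2.
The 2 elements commuting with rs are {e, rs}.

Answer: {e, rs}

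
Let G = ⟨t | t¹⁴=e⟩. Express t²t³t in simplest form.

Multiply left to right, reducing at each step:
  (t²) · t³ = t⁵
  (t⁵) · t = t⁶

Answer: t⁶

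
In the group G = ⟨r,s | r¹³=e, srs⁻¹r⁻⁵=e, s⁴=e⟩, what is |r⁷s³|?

Compute successive powers until reaching e:
  (r⁷s³)¹ = r⁷s³, (r⁷s³)² = r¹¹s², (r⁷s³)³ = r⁴s, (r⁷s³)⁴ = e.
The smallest positive k with (r⁷s³)ᵏ = e is 4.

Answer: 4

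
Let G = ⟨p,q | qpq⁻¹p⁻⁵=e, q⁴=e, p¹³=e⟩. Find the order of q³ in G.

Compute successive powers until reaching e:
  (q³)¹ = q³, (q³)² = q², (q³)³ = q, (q³)⁴ = e.
The smallest positive k with (q³)ᵏ = e is 4.

Answer: 4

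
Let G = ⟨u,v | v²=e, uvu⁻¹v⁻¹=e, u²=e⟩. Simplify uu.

Compute u · u by multiplying left to right and reducing via the relations at each step:
  u · u = e

Answer: e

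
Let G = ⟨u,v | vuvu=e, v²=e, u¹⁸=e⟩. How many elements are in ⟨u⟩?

|⟨u⟩| equals the order of u. Compute successive powers until reaching e:
  u¹ = u, u² = u², u³ = u³, u⁴ = u⁴, u⁵ = u⁵, u⁶ = u⁶, u⁷ = u⁷, u⁸ = u⁸, u⁹ = u⁹, u¹⁰ = u¹⁰, u¹¹ = u¹¹, u¹² = u¹², u¹³ = u¹³, u¹⁴ = u¹⁴, u¹⁵ = u¹⁵, u¹⁶ = u¹⁶, u¹⁷ = u¹⁷, u¹⁸ = e.
The smallest positive k with uᵏ = e is 18, so |⟨u⟩| = 18.

Answer: 18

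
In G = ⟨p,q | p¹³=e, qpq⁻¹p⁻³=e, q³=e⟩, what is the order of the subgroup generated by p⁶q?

|⟨p⁶q⟩| equals the order of p⁶q. Compute successive powers until reaching e:
  (p⁶q)¹ = p⁶q, (p⁶q)² = p¹¹q², (p⁶q)³ = e.
The smallest positive k with (p⁶q)ᵏ = e is 3, so |⟨p⁶q⟩| = 3.

Answer: 3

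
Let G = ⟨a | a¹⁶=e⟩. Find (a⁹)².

Compute successive powers of (a⁹), reducing at each step:
  (a⁹)²: (a⁹) · a⁹ = a²

Answer: a²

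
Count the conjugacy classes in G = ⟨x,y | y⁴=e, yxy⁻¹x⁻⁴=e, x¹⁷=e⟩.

The conjugacy classes (representative and size) are:
  [e] (size 1), [x⁴] (size 4), [x²] (size 4), [x⁵] (size 4), [x¹¹] (size 4), [x⁷y] (size 17), [x³y²] (size 17), [x⁹y³] (size 17).
Class equation: 1 + 4 + 4 + 4 + 4 + 17 + 17 + 17 = 68 = |G|. So G has 8 conjugacy classes.

Answer: 8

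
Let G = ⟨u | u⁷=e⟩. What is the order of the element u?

Compute successive powers until reaching e:
  u¹ = u, u² = u², u³ = u³, u⁴ = u⁴, u⁵ = u⁵, u⁶ = u⁶, u⁷ = e.
The smallest positive k with uᵏ = e is 7.

Answer: 7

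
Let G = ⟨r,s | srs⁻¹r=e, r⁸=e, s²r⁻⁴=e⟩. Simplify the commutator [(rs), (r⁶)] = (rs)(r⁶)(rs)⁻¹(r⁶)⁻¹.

[(rs), (r⁶)] = (rs)·(r⁶)·(rs)⁻¹·(r⁶)⁻¹.
  (rs) · (r⁶) = r³s
  (r³s) · (rs⁻¹) = r²
  (r²) · (r²) = r⁴

Answer: r⁴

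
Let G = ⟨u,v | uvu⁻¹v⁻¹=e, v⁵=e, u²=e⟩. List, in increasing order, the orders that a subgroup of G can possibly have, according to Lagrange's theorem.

|G| = 10 = 2 · 5. By Lagrange's theorem the order of any subgroup divides 10; the divisors of 10 are 1, 2, 5, 10.

Answer: 1, 2, 5, 10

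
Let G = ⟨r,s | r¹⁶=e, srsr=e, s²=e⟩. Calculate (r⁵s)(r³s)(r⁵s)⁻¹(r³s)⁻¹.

[(r⁵s), (r³s)] = (r⁵s)·(r³s)·(r⁵s)⁻¹·(r³s)⁻¹.
  (r⁵s) · (r³s) = r²
  (r²) · (r⁵s) = r⁷s
  (r⁷s) · (r³s) = r⁴

Answer: r⁴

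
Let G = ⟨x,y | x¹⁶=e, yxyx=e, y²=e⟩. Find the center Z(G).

An element z ∈ Z(G) iff z commutes with every generator.
For example x⁸ is central: (x⁸)·x = x⁹ = x·(x⁸); (x⁸)·y = x⁸y = y·(x⁸).
Whereas x ∉ Z(G) since x·y = xy ≠ x¹⁵y = y·x.
Checking each of the 32 elements this way gives Z(G) = {e, x⁸}, of order 2.

Answer: {e, x⁸}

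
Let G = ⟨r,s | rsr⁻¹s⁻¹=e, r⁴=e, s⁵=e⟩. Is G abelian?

Each pair of generators commutes: r·s = rs = s·r. Since the generators pairwise commute, every element of G commutes with every other, so G is abelian.

Answer: Yes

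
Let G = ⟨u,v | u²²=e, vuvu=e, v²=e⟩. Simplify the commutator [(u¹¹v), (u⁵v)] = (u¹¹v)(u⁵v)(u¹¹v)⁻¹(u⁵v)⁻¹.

[(u¹¹v), (u⁵v)] = (u¹¹v)·(u⁵v)·(u¹¹v)⁻¹·(u⁵v)⁻¹.
  (u¹¹v) · (u⁵v) = u⁶
  (u⁶) · (u¹¹v) = u¹⁷v
  (u¹⁷v) · (u⁵v) = u¹²

Answer: u¹²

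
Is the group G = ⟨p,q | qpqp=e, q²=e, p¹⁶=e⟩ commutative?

p·q = pq but q·p = p¹⁵q, so p·q ≠ q·p and G is not abelian.

Answer: No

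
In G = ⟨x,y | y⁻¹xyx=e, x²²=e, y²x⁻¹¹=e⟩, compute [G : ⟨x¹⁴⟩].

First find ord(x¹⁴) by computing successive powers:
  (x¹⁴)¹ = x¹⁴, (x¹⁴)² = x⁶, (x¹⁴)³ = x²⁰, (x¹⁴)⁴ = x¹², (x¹⁴)⁵ = x⁴, (x¹⁴)⁶ = x¹⁸, (x¹⁴)⁷ = x¹⁰, (x¹⁴)⁸ = x², (x¹⁴)⁹ = x¹⁶, (x¹⁴)¹⁰ = x⁸, (x¹⁴)¹¹ = e.
So |⟨x¹⁴⟩| = ord(x¹⁴) = 11. With |G| = 44, by Lagrange [G : ⟨x¹⁴⟩] = 44/11 = 4.

Answer: 4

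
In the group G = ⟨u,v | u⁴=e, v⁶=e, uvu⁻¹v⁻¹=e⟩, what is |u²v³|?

Compute successive powers until reaching e:
  (u²v³)¹ = u²v³, (u²v³)² = e.
The smallest positive k with (u²v³)ᵏ = e is 2.

Answer: 2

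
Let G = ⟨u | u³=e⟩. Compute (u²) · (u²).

Compute (u²) · (u²) by multiplying left to right and reducing via the relations at each step:
  (u²) · u² = u

Answer: u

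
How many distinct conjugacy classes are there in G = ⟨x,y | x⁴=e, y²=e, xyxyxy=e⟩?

The conjugacy classes (representative and size) are:
  [e] (size 1), [x³] (size 6), [x²yx²y] (size 3), [xyx³] (size 6), [yx³] (size 8).
Class equation: 1 + 6 + 3 + 6 + 8 = 24 = |G|. So G has 5 conjugacy classes.

Answer: 5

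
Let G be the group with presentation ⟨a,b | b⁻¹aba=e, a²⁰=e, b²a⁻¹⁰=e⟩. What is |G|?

Enumerate words in the generators, reducing via the relations: the distinct elements are
  {a, b, e, ab, a², a³, a⁴, a⁵, a⁶, a⁷, a⁸, a⁹, a²b, a³b, a¹², a¹³, a¹¹, a¹⁰, a¹⁴, a¹⁵, a¹⁶, a¹⁷, a¹⁸, a¹⁹, a⁴b, a⁵b, a⁶b, a⁷b, a⁸b, a⁹b, b⁻¹, ab⁻¹, a²b⁻¹, a³b⁻¹, a⁴b⁻¹, a⁵b⁻¹, a⁶b⁻¹, a⁷b⁻¹, a⁸b⁻¹, a⁹b⁻¹}.
No further products give new elements, so |G| = 40.

Answer: 40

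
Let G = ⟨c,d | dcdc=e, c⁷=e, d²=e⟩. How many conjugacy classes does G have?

The conjugacy classes (representative and size) are:
  [e] (size 1), [c⁶] (size 2), [c⁵] (size 2), [c⁴] (size 2), [cd] (size 7).
Class equation: 1 + 2 + 2 + 2 + 7 = 14 = |G|. So G has 5 conjugacy classes.

Answer: 5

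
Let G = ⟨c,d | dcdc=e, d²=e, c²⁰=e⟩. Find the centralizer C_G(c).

⟨c⟩ ⊆ C_G(c) since powers of c commute with c; so |C_G(c)| ≥ |⟨c⟩| = 20.
By orbit–stabilizer, |C_G(c)| = |G| / |conj. class of c| = 40 / 2 = 20.
The 20 elements commuting with c are {e, c, c², c³, c⁴, c⁵, c⁶, c⁷, c⁸, c⁹, c¹⁰, c¹¹, c¹², c¹³, c¹⁴, c¹⁵, c¹⁶, c¹⁷, c¹⁸, c¹⁹}.

Answer: {e, c, c², c³, c⁴, c⁵, c⁶, c⁷, c⁸, c⁹, c¹⁰, c¹¹, c¹², c¹³, c¹⁴, c¹⁵, c¹⁶, c¹⁷, c¹⁸, c¹⁹}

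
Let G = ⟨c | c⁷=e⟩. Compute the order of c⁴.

Compute successive powers until reaching e:
  (c⁴)¹ = c⁴, (c⁴)² = c, (c⁴)³ = c⁵, (c⁴)⁴ = c², (c⁴)⁵ = c⁶, (c⁴)⁶ = c³, (c⁴)⁷ = e.
The smallest positive k with (c⁴)ᵏ = e is 7.

Answer: 7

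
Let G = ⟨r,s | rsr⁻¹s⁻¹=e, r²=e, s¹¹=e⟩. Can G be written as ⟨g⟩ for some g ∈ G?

|G| = 22. The element rs has order 22 (its powers give 22 distinct elements), so ⟨rs⟩ = G and G is cyclic.

Answer: Yes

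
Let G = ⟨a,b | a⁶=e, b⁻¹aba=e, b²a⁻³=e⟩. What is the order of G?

Enumerate words in the generators, reducing via the relations: the distinct elements are
  {a, b, e, ab, a², a³, a⁴, a⁵, a²b, b⁻¹, ab⁻¹, a²b⁻¹}.
No further products give new elements, so |G| = 12.

Answer: 12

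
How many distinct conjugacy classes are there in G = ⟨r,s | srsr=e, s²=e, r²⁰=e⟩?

The conjugacy classes (representative and size) are:
  [e] (size 1), [r] (size 2), [r¹⁸] (size 2), [r³] (size 2), [r⁴] (size 2), [r¹⁵] (size 2), [r¹⁴] (size 2), [r⁷] (size 2), [r¹²] (size 2), [r¹¹] (size 2), [r¹⁰] (size 1), [r¹⁸s] (size 10), [r⁵s] (size 10).
Class equation: 1 + 2 + 2 + 2 + 2 + 2 + 2 + 2 + 2 + 2 + 1 + 10 + 10 = 40 = |G|. So G has 13 conjugacy classes.

Answer: 13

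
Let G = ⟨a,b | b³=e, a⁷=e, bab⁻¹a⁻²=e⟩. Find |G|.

Enumerate words in the generators, reducing via the relations: the distinct elements are
  {a, b, e, ab, a², a³, a⁴, a⁵, a⁶, b², ab², a²b, a³b, a⁴b, a⁵b, a⁶b, a²b², a³b², a⁴b², a⁵b², a⁶b²}.
No further products give new elements, so |G| = 21.

Answer: 21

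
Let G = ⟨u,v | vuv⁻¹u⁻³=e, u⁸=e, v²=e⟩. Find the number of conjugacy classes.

The conjugacy classes (representative and size) are:
  [e] (size 1), [u³] (size 2), [u²] (size 2), [u⁴] (size 1), [u⁵] (size 2), [u⁴v] (size 4), [uv] (size 4).
Class equation: 1 + 2 + 2 + 1 + 2 + 4 + 4 = 16 = |G|. So G has 7 conjugacy classes.

Answer: 7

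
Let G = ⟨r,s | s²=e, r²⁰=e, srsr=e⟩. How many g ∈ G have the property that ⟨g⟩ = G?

⟨g⟩ = G would require ord(g) = |G| = 40, but the maximum element order in G is 20 < 40. So G is not cyclic and no single element generates it: the count is 0.

Answer: 0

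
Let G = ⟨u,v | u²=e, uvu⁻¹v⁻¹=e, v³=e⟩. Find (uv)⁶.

Compute successive powers of (uv), reducing at each step:
  (uv)²: (uv) · u = v;   v · v = v²
  (uv)³: (v²) · u = uv²;   (uv²) · v = u
  (uv)⁴: u · u = e;   e · v = v
  (uv)⁵: v · u = uv;   (uv) · v = uv²
  (uv)⁶: (uv²) · u = v²;   (v²) · v = e

Answer: e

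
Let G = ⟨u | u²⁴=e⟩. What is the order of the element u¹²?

Compute successive powers until reaching e:
  (u¹²)¹ = u¹², (u¹²)² = e.
The smallest positive k with (u¹²)ᵏ = e is 2.

Answer: 2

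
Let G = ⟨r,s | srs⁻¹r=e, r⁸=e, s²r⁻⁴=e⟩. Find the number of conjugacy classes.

The conjugacy classes (representative and size) are:
  [e] (size 1), [r⁷] (size 2), [r²] (size 2), [r⁵] (size 2), [r⁴] (size 1), [r²s⁻¹] (size 4), [r³s] (size 4).
Class equation: 1 + 2 + 2 + 2 + 1 + 4 + 4 = 16 = |G|. So G has 7 conjugacy classes.

Answer: 7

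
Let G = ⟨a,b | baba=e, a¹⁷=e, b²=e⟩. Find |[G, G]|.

G' = [G, G] is generated by all commutators. The generator-pair commutators are: [a, b] = a².
The subgroup they normally generate is {e, a, a², a³, a⁴, a⁵, a⁶, a⁷, a⁸, a⁹, a¹⁰, a¹¹, a¹², a¹³, a¹⁴, a¹⁵, a¹⁶}, of order 17.
Check: |G/G'| = 34/17 = 2 is the order of the abelianisation.

Answer: 17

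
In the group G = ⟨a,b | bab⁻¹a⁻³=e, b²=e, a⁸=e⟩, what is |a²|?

Compute successive powers until reaching e:
  (a²)¹ = a², (a²)² = a⁴, (a²)³ = a⁶, (a²)⁴ = e.
The smallest positive k with (a²)ᵏ = e is 4.

Answer: 4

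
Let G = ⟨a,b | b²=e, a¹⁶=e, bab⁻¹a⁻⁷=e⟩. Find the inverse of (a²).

The order of (a²) is 8 (smallest k with (a²)ᵏ = e), so (a²)⁻¹ = (a²)⁷ = a¹⁴.
Check: (a²) · (a¹⁴) → (a²) · a¹⁴ = e, giving e as required.

Answer: a¹⁴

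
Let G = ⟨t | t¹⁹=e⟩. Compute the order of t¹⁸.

Compute successive powers until reaching e:
  (t¹⁸)¹ = t¹⁸, (t¹⁸)² = t¹⁷, (t¹⁸)³ = t¹⁶, (t¹⁸)⁴ = t¹⁵, (t¹⁸)⁵ = t¹⁴, (t¹⁸)⁶ = t¹³, (t¹⁸)⁷ = t¹², (t¹⁸)⁸ = t¹¹, (t¹⁸)⁹ = t¹⁰, (t¹⁸)¹⁰ = t⁹, (t¹⁸)¹¹ = t⁸, (t¹⁸)¹² = t⁷, (t¹⁸)¹³ = t⁶, (t¹⁸)¹⁴ = t⁵, (t¹⁸)¹⁵ = t⁴, (t¹⁸)¹⁶ = t³, (t¹⁸)¹⁷ = t², (t¹⁸)¹⁸ = t, (t¹⁸)¹⁹ = e.
The smallest positive k with (t¹⁸)ᵏ = e is 19.

Answer: 19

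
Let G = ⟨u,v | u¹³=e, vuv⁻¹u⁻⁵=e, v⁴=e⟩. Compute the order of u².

Compute successive powers until reaching e:
  (u²)¹ = u², (u²)² = u⁴, (u²)³ = u⁶, (u²)⁴ = u⁸, (u²)⁵ = u¹⁰, (u²)⁶ = u¹², (u²)⁷ = u, (u²)⁸ = u³, (u²)⁹ = u⁵, (u²)¹⁰ = u⁷, (u²)¹¹ = u⁹, (u²)¹² = u¹¹, (u²)¹³ = e.
The smallest positive k with (u²)ᵏ = e is 13.

Answer: 13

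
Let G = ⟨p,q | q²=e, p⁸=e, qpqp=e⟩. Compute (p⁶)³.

Compute successive powers of (p⁶), reducing at each step:
  (p⁶)²: (p⁶) · p⁶ = p⁴
  (p⁶)³: (p⁴) · p⁶ = p²

Answer: p²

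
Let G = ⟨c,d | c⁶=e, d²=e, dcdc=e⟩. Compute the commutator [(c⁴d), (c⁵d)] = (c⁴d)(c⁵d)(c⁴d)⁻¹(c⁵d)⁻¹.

[(c⁴d), (c⁵d)] = (c⁴d)·(c⁵d)·(c⁴d)⁻¹·(c⁵d)⁻¹.
  (c⁴d) · (c⁵d) = c⁵
  (c⁵) · (c⁴d) = c³d
  (c³d) · (c⁵d) = c⁴

Answer: c⁴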